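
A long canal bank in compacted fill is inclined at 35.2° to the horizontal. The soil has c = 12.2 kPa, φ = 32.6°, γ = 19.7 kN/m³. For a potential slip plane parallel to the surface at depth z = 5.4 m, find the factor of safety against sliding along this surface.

For an infinite slope with a slip plane parallel to the surface (no pore pressure): FS = [c + γz cos²β tanφ] / [γz sinβ cosβ].
γz = 19.7·5.4 = 106.38 kN/m²
Numerator = 12.2 + 106.38·cos²35.2°·tan32.6° = 12.2 + 106.38·0.6677·0.6395 = 57.627 kPa
Denominator = 106.38·sin35.2°·cos35.2° = 106.38·0.5764·0.8171 = 50.108 kPa
FS = 57.627 / 50.108 = 1.150

FS = 1.15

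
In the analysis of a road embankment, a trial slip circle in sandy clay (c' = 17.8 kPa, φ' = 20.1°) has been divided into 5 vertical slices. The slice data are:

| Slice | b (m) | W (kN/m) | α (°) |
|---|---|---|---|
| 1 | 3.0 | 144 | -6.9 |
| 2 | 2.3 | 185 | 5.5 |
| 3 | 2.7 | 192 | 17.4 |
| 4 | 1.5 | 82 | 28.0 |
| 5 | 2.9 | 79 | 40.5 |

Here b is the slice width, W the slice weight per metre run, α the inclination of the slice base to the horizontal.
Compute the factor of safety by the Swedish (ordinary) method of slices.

Ordinary method of slices: FS = Σ[c'·Δl_i + (W_i cosα_i)·tanφ'] / Σ W_i sinα_i, with Δl_i = b_i / cosα_i.
Slice 1: Δl = 3.0/cos(-6.9°) = 3.022 m; N'_1 = 144·cos(-6.9°) = 143.0; c'Δl = 53.79; W sinα = -17.3
Slice 2: Δl = 2.3/cos5.5° = 2.311 m; N'_2 = 185·cos5.5° = 184.1; c'Δl = 41.13; W sinα = 17.7
Slice 3: Δl = 2.7/cos17.4° = 2.829 m; N'_3 = 192·cos17.4° = 183.2; c'Δl = 50.36; W sinα = 57.4
Slice 4: Δl = 1.5/cos28.0° = 1.699 m; N'_4 = 82·cos28.0° = 72.4; c'Δl = 30.24; W sinα = 38.5
Slice 5: Δl = 2.9/cos40.5° = 3.814 m; N'_5 = 79·cos40.5° = 60.1; c'Δl = 67.88; W sinα = 51.3
Σc'Δl = 243.4 kN/m; ΣN' = 642.8 kN/m; ΣW sinα = 147.7 kN/m
Resisting = 243.4 + 642.8·tan20.1° = 243.4 + 235.2 = 478.6 kN/m
FS = 478.6 / 147.7 = 3.242

FS = 3.24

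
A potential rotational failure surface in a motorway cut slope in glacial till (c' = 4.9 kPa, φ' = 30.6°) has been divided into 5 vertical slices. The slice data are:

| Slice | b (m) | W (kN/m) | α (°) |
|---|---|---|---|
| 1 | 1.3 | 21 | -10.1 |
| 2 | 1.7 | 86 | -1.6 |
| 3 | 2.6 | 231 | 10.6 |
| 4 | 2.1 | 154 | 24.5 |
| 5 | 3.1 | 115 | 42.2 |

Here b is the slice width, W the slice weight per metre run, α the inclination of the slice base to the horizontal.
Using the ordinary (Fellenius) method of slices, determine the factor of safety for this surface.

Ordinary method of slices: FS = Σ[c'·Δl_i + (W_i cosα_i)·tanφ'] / Σ W_i sinα_i, with Δl_i = b_i / cosα_i.
Slice 1: Δl = 1.3/cos(-10.1°) = 1.320 m; N'_1 = 21·cos(-10.1°) = 20.7; c'Δl = 6.47; W sinα = -3.7
Slice 2: Δl = 1.7/cos(-1.6°) = 1.701 m; N'_2 = 86·cos(-1.6°) = 86.0; c'Δl = 8.33; W sinα = -2.4
Slice 3: Δl = 2.6/cos10.6° = 2.645 m; N'_3 = 231·cos10.6° = 227.1; c'Δl = 12.96; W sinα = 42.5
Slice 4: Δl = 2.1/cos24.5° = 2.308 m; N'_4 = 154·cos24.5° = 140.1; c'Δl = 11.31; W sinα = 63.9
Slice 5: Δl = 3.1/cos42.2° = 4.185 m; N'_5 = 115·cos42.2° = 85.2; c'Δl = 20.50; W sinα = 77.2
Σc'Δl = 59.6 kN/m; ΣN' = 559.0 kN/m; ΣW sinα = 177.5 kN/m
Resisting = 59.6 + 559.0·tan30.6° = 59.6 + 330.6 = 390.2 kN/m
FS = 390.2 / 177.5 = 2.198

FS = 2.20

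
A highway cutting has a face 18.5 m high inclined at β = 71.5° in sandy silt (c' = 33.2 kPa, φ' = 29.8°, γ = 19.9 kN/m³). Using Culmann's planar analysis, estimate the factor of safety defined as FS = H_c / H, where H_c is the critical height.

FS = 1.17

H_c = (4c'/γ) · sinβ cosφ' / [1 − cos(β − φ')]
    = (4·33.2/19.9) · sin71.5°·cos29.8° / [1 − cos41.7°]
    = 6.673 · 0.8229 / 0.2534 = 21.68 m
FS = H_c / H = 21.68 / 18.5 = 1.172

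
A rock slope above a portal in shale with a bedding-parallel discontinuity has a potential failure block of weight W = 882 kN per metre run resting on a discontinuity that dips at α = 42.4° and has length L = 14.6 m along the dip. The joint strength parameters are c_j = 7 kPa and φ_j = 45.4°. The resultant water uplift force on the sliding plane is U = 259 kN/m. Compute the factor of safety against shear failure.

FS = 0.84

Resolving the block weight along and normal to the plane and applying the Mohr–Coulomb strength on the joint:
N' = W cosα − U = 882·cos42.4° − 259 = 392.3 kN/m
Driving force T = W sinα = 882·sin42.4° = 594.7 kN/m
Resisting force R = c_j·L + N'·tanφ_j = 7·14.6 + 392.3·tan45.4° = 102.2 + 397.8 = 500.0 kN/m
FS = R / T = 500.0 / 594.7 = 0.841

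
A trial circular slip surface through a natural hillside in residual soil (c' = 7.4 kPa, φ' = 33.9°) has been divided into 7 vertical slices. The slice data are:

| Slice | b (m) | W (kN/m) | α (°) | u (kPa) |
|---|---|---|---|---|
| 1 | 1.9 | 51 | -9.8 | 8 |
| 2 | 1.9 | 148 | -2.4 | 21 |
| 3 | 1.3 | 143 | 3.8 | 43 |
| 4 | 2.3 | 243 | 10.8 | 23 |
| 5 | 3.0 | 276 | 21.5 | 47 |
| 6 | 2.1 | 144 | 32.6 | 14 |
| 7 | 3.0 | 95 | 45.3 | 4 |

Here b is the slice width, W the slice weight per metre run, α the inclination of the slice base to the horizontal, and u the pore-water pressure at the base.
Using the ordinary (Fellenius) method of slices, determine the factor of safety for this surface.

FS = 1.99

Ordinary method of slices: FS = Σ[c'·Δl_i + (W_i cosα_i − u_i·Δl_i)·tanφ'] / Σ W_i sinα_i, with Δl_i = b_i / cosα_i.
Slice 1: Δl = 1.9/cos(-9.8°) = 1.928 m; N'_1 = 51·cos(-9.8°) − 8·1.928 = 34.8; c'Δl = 14.27; W sinα = -8.7
Slice 2: Δl = 1.9/cos(-2.4°) = 1.902 m; N'_2 = 148·cos(-2.4°) − 21·1.902 = 107.9; c'Δl = 14.07; W sinα = -6.2
Slice 3: Δl = 1.3/cos3.8° = 1.303 m; N'_3 = 143·cos3.8° − 43·1.303 = 86.7; c'Δl = 9.64; W sinα = 9.5
Slice 4: Δl = 2.3/cos10.8° = 2.341 m; N'_4 = 243·cos10.8° − 23·2.341 = 184.8; c'Δl = 17.33; W sinα = 45.5
Slice 5: Δl = 3.0/cos21.5° = 3.224 m; N'_5 = 276·cos21.5° − 47·3.224 = 105.3; c'Δl = 23.86; W sinα = 101.2
Slice 6: Δl = 2.1/cos32.6° = 2.493 m; N'_6 = 144·cos32.6° − 14·2.493 = 86.4; c'Δl = 18.45; W sinα = 77.6
Slice 7: Δl = 3.0/cos45.3° = 4.265 m; N'_7 = 95·cos45.3° − 4·4.265 = 49.8; c'Δl = 31.56; W sinα = 67.5
Σc'Δl = 129.2 kN/m; ΣN' = 655.7 kN/m; ΣW sinα = 286.4 kN/m
Resisting = 129.2 + 655.7·tan33.9° = 129.2 + 440.6 = 569.8 kN/m
FS = 569.8 / 286.4 = 1.990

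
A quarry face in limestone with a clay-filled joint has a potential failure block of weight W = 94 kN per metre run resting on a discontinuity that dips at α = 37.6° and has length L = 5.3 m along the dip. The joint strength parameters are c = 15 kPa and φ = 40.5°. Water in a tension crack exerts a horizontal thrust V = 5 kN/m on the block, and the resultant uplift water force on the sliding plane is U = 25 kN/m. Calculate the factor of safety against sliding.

Resolving the block weight along and normal to the plane and applying the Mohr–Coulomb strength on the joint:
N' = W cosα − U − V sinα = 94·cos37.6° − 25 − 5·sin37.6° = 46.4 kN/m
Driving force T = W sinα + V cosα = 94·sin37.6° + 5·cos37.6° = 61.3 kN/m
Resisting force R = c·L + N'·tanφ = 15·5.3 + 46.4·tan40.5° = 79.5 + 39.7 = 119.2 kN/m
FS = R / T = 119.2 / 61.3 = 1.943

FS = 1.94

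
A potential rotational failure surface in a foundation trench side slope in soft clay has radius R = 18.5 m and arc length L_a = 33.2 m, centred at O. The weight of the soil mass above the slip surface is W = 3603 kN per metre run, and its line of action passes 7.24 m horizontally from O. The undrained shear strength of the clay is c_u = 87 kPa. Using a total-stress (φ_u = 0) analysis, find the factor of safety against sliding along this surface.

FS = 2.05

Taking moments about the centre O, the resisting moment is provided by the undrained shear strength acting along the arc:
M_R = c_u·L_a·R = 87·33.20·18.5 = 53435.4 kN·m/m
M_D = W·d = 3603·7.24 = 26085.7 kN·m/m
FS = M_R / M_D = 53435.4 / 26085.7 = 2.048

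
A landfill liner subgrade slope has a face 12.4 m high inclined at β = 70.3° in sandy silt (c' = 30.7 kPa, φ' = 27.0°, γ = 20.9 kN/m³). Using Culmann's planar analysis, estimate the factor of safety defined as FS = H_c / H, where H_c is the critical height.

FS = 1.46

H_c = (4c'/γ) · sinβ cosφ' / [1 − cos(β − φ')]
    = (4·30.7/20.9) · sin70.3°·cos27.0° / [1 − cos43.3°]
    = 5.876 · 0.8389 / 0.2722 = 18.11 m
FS = H_c / H = 18.11 / 12.4 = 1.460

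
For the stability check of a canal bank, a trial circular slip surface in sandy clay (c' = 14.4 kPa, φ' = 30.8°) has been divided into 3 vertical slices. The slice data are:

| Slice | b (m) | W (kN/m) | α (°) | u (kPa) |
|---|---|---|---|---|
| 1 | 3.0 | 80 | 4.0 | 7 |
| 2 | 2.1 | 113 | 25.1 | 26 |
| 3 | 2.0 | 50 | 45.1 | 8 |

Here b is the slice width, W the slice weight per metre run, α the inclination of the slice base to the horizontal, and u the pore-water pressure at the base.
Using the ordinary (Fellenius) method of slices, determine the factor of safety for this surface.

FS = 2.08

Ordinary method of slices: FS = Σ[c'·Δl_i + (W_i cosα_i − u_i·Δl_i)·tanφ'] / Σ W_i sinα_i, with Δl_i = b_i / cosα_i.
Slice 1: Δl = 3.0/cos4.0° = 3.007 m; N'_1 = 80·cos4.0° − 7·3.007 = 58.8; c'Δl = 43.31; W sinα = 5.6
Slice 2: Δl = 2.1/cos25.1° = 2.319 m; N'_2 = 113·cos25.1° − 26·2.319 = 42.0; c'Δl = 33.39; W sinα = 47.9
Slice 3: Δl = 2.0/cos45.1° = 2.833 m; N'_3 = 50·cos45.1° − 8·2.833 = 12.6; c'Δl = 40.80; W sinα = 35.4
Σc'Δl = 117.5 kN/m; ΣN' = 113.4 kN/m; ΣW sinα = 88.9 kN/m
Resisting = 117.5 + 113.4·tan30.8° = 117.5 + 67.6 = 185.1 kN/m
FS = 185.1 / 88.9 = 2.081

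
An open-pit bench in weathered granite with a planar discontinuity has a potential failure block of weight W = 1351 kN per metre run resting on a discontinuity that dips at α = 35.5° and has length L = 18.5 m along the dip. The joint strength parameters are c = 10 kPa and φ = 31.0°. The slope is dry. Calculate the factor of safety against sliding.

FS = 1.08

Resolving the block weight along and normal to the plane and applying the Mohr–Coulomb strength on the joint:
N' = W cosα = 1351·cos35.5° = 1099.9 kN/m
Driving force T = W sinα = 1351·sin35.5° = 784.5 kN/m
Resisting force R = c·L + N'·tanφ = 10·18.5 + 1099.9·tan31.0° = 185.0 + 660.9 = 845.9 kN/m
FS = R / T = 845.9 / 784.5 = 1.078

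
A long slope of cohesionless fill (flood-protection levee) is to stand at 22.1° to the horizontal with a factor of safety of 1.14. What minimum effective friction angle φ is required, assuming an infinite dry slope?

FS = tanφ/tanβ ⇒ tanφ = FS · tanβ = 1.14 · tan22.1° = 0.4629
φ = arctan(0.4629) = 24.84°

φ = 24.8°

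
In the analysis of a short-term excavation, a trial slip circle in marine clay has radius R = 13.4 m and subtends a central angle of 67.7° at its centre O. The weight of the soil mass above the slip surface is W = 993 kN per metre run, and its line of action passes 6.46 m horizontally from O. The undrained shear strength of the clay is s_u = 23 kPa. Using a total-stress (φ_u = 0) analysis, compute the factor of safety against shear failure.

Taking moments about the centre O, the resisting moment is provided by the undrained shear strength acting along the arc:
Arc length L_a = R·θ = 13.4·(67.7°·π/180) = 13.4·1.1816 = 15.83 m
M_R = s_u·L_a·R = 23·15.83·13.4 = 4879.8 kN·m/m
M_D = W·d = 993·6.46 = 6414.8 kN·m/m
FS = M_R / M_D = 4879.8 / 6414.8 = 0.761

FS = 0.76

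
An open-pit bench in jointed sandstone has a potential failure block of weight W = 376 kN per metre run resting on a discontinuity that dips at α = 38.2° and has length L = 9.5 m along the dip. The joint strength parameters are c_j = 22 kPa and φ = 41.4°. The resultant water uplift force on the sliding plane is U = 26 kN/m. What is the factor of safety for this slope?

FS = 1.92

Resolving the block weight along and normal to the plane and applying the Mohr–Coulomb strength on the joint:
N' = W cosα − U = 376·cos38.2° − 26 = 269.5 kN/m
Driving force T = W sinα = 376·sin38.2° = 232.5 kN/m
Resisting force R = c_j·L + N'·tanφ = 22·9.5 + 269.5·tan41.4° = 209.0 + 237.6 = 446.6 kN/m
FS = R / T = 446.6 / 232.5 = 1.921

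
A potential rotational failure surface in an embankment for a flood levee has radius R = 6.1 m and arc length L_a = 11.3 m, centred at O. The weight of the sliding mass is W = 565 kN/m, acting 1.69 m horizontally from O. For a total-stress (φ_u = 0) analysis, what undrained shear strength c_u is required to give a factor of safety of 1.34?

FS = c_u·L_a·R / (W·d), so c_u = FS·W·d / (L_a·R).
c_u = 1.34·565·1.69 / (11.30·6.1) = 1279.5 / 68.93 = 18.56 kPa

c_u = 18.6 kPa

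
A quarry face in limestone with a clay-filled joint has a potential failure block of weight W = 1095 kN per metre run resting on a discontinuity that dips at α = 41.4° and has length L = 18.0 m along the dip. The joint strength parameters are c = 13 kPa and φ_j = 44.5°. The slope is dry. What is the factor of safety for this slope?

FS = 1.44

Resolving the block weight along and normal to the plane and applying the Mohr–Coulomb strength on the joint:
N' = W cosα = 1095·cos41.4° = 821.4 kN/m
Driving force T = W sinα = 1095·sin41.4° = 724.1 kN/m
Resisting force R = c·L + N'·tanφ_j = 13·18.0 + 821.4·tan44.5° = 234.0 + 807.2 = 1041.2 kN/m
FS = R / T = 1041.2 / 724.1 = 1.438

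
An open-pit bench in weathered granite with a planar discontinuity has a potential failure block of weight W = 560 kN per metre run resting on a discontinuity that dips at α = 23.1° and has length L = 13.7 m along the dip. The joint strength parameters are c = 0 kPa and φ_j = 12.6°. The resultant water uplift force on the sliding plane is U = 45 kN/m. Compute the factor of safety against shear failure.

Resolving the block weight along and normal to the plane and applying the Mohr–Coulomb strength on the joint:
N' = W cosα − U = 560·cos23.1° − 45 = 470.1 kN/m
Driving force T = W sinα = 560·sin23.1° = 219.7 kN/m
Resisting force R = c·L + N'·tanφ_j = 0·13.7 + 470.1·tan12.6° = 0.0 + 105.1 = 105.1 kN/m
FS = R / T = 105.1 / 219.7 = 0.478

FS = 0.48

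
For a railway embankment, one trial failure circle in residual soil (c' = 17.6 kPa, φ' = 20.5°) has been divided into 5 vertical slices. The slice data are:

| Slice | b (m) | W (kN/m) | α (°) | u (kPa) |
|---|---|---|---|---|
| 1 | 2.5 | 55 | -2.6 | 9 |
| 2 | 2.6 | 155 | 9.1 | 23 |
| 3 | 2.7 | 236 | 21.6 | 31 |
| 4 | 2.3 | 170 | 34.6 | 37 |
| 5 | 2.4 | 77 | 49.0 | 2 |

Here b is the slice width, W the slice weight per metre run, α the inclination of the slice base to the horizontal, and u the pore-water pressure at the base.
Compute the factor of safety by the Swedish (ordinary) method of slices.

FS = 1.44

Ordinary method of slices: FS = Σ[c'·Δl_i + (W_i cosα_i − u_i·Δl_i)·tanφ'] / Σ W_i sinα_i, with Δl_i = b_i / cosα_i.
Slice 1: Δl = 2.5/cos(-2.6°) = 2.503 m; N'_1 = 55·cos(-2.6°) − 9·2.503 = 32.4; c'Δl = 44.05; W sinα = -2.5
Slice 2: Δl = 2.6/cos9.1° = 2.633 m; N'_2 = 155·cos9.1° − 23·2.633 = 92.5; c'Δl = 46.34; W sinα = 24.5
Slice 3: Δl = 2.7/cos21.6° = 2.904 m; N'_3 = 236·cos21.6° − 31·2.904 = 129.4; c'Δl = 51.11; W sinα = 86.9
Slice 4: Δl = 2.3/cos34.6° = 2.794 m; N'_4 = 170·cos34.6° − 37·2.794 = 36.5; c'Δl = 49.18; W sinα = 96.5
Slice 5: Δl = 2.4/cos49.0° = 3.658 m; N'_5 = 77·cos49.0° − 2·3.658 = 43.2; c'Δl = 64.38; W sinα = 58.1
Σc'Δl = 255.1 kN/m; ΣN' = 334.1 kN/m; ΣW sinα = 263.5 kN/m
Resisting = 255.1 + 334.1·tan20.5° = 255.1 + 124.9 = 380.0 kN/m
FS = 380.0 / 263.5 = 1.442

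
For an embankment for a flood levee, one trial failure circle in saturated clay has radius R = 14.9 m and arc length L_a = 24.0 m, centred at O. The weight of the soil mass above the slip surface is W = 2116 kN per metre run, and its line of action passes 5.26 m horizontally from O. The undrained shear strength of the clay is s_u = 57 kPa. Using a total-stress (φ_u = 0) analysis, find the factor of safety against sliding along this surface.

FS = 1.83

Taking moments about the centre O, the resisting moment is provided by the undrained shear strength acting along the arc:
M_R = s_u·L_a·R = 57·24.00·14.9 = 20383.2 kN·m/m
M_D = W·d = 2116·5.26 = 11130.2 kN·m/m
FS = M_R / M_D = 20383.2 / 11130.2 = 1.831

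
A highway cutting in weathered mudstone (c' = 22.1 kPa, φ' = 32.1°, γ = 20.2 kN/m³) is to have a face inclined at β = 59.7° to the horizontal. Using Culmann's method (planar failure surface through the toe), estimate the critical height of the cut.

Culmann's analysis gives the critical failure plane at α_cr = (β + φ')/2 = (59.7 + 32.1)/2 = 45.9°, and the critical height
H_c = (4c'/γ) · sinβ cosφ' / [1 − cos(β − φ')]
    = (4·22.1/20.2) · sin59.7°·cos32.1° / [1 − cos(27.6°)]
    = 4.376 · 0.8634·0.8471 / [1 − 0.8862]
    = 4.376 · 0.7314 / 0.1138
    = 28.13 m

H_c = 28.13 m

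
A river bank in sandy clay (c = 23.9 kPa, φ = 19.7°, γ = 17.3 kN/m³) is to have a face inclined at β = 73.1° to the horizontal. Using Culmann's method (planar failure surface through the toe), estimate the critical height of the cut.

Culmann's analysis gives the critical failure plane at α_cr = (β + φ)/2 = (73.1 + 19.7)/2 = 46.4°, and the critical height
H_c = (4c/γ) · sinβ cosφ / [1 − cos(β − φ)]
    = (4·23.9/17.3) · sin73.1°·cos19.7° / [1 − cos(53.4°)]
    = 5.526 · 0.9568·0.9415 / [1 − 0.5962]
    = 5.526 · 0.9008 / 0.4038
    = 12.33 m

H_c = 12.33 m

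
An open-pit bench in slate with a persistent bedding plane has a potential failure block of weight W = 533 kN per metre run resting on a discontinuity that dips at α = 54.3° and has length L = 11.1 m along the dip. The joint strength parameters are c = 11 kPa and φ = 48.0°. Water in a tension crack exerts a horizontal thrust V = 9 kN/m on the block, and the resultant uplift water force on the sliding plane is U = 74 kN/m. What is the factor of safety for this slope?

FS = 0.86

Resolving the block weight along and normal to the plane and applying the Mohr–Coulomb strength on the joint:
N' = W cosα − U − V sinα = 533·cos54.3° − 74 − 9·sin54.3° = 229.7 kN/m
Driving force T = W sinα + V cosα = 533·sin54.3° + 9·cos54.3° = 438.1 kN/m
Resisting force R = c·L + N'·tanφ = 11·11.1 + 229.7·tan48.0° = 122.1 + 255.1 = 377.2 kN/m
FS = R / T = 377.2 / 438.1 = 0.861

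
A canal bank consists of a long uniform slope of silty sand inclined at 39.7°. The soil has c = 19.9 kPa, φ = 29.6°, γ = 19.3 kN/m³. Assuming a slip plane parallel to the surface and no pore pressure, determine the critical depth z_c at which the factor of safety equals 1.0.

z_c = 6.64 m

Setting FS = 1.00 in FS = [c + γz cos²β tanφ] / [γz sinβ cosβ] and solving for z:
z = c / [γ cosβ (FS·sinβ − cosβ·tanφ)]
  = 19.9 / [19.3·cos39.7°·(1.00·sin39.7° − cos39.7°·tan29.6°)]
  = 19.9 / [19.3·0.7694·(1.00·0.6388 − 0.7694·0.5681)]
  = 19.9 / 2.9949 = 6.645 m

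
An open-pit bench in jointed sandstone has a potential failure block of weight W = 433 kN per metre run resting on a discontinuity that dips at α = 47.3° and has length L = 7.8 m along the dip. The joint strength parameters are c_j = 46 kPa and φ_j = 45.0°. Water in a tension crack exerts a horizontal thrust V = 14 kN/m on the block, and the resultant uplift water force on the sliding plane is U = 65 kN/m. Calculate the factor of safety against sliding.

FS = 1.76

Resolving the block weight along and normal to the plane and applying the Mohr–Coulomb strength on the joint:
N' = W cosα − U − V sinα = 433·cos47.3° − 65 − 14·sin47.3° = 218.4 kN/m
Driving force T = W sinα + V cosα = 433·sin47.3° + 14·cos47.3° = 327.7 kN/m
Resisting force R = c_j·L + N'·tanφ_j = 46·7.8 + 218.4·tan45.0° = 358.8 + 218.4 = 577.2 kN/m
FS = R / T = 577.2 / 327.7 = 1.761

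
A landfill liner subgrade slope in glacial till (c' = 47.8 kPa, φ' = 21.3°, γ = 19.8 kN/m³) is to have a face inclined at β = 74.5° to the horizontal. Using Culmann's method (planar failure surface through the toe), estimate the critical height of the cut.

H_c = 21.62 m

Culmann's analysis gives the critical failure plane at α_cr = (β + φ')/2 = (74.5 + 21.3)/2 = 47.9°, and the critical height
H_c = (4c'/γ) · sinβ cosφ' / [1 − cos(β − φ')]
    = (4·47.8/19.8) · sin74.5°·cos21.3° / [1 − cos(53.2°)]
    = 9.657 · 0.9636·0.9317 / [1 − 0.5990]
    = 9.657 · 0.8978 / 0.4010
    = 21.62 m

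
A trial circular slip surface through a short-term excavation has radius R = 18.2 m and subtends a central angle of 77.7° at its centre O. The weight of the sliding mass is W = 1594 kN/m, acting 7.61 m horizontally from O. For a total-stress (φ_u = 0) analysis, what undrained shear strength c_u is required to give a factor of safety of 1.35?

FS = c_u·L_a·R / (W·d), so c_u = FS·W·d / (L_a·R).
Arc length L_a = R·θ = 18.2·(77.7°·π/180) = 18.2·1.3561 = 24.68 m
c_u = 1.35·1594·7.61 / (24.68·18.2) = 16376.0 / 449.20 = 36.46 kPa

c_u = 36.5 kPa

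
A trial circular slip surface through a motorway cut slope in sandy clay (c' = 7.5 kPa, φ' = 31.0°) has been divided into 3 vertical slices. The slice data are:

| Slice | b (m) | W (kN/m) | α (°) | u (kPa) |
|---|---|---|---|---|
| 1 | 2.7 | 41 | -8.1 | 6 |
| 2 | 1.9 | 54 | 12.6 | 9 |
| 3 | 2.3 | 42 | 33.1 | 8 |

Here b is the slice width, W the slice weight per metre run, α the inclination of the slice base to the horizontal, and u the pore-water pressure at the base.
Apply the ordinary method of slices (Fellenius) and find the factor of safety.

FS = 3.43

Ordinary method of slices: FS = Σ[c'·Δl_i + (W_i cosα_i − u_i·Δl_i)·tanφ'] / Σ W_i sinα_i, with Δl_i = b_i / cosα_i.
Slice 1: Δl = 2.7/cos(-8.1°) = 2.727 m; N'_1 = 41·cos(-8.1°) − 6·2.727 = 24.2; c'Δl = 20.45; W sinα = -5.8
Slice 2: Δl = 1.9/cos12.6° = 1.947 m; N'_2 = 54·cos12.6° − 9·1.947 = 35.2; c'Δl = 14.60; W sinα = 11.8
Slice 3: Δl = 2.3/cos33.1° = 2.746 m; N'_3 = 42·cos33.1° − 8·2.746 = 13.2; c'Δl = 20.59; W sinα = 22.9
Σc'Δl = 55.6 kN/m; ΣN' = 72.6 kN/m; ΣW sinα = 28.9 kN/m
Resisting = 55.6 + 72.6·tan31.0° = 55.6 + 43.6 = 99.3 kN/m
FS = 99.3 / 28.9 = 3.431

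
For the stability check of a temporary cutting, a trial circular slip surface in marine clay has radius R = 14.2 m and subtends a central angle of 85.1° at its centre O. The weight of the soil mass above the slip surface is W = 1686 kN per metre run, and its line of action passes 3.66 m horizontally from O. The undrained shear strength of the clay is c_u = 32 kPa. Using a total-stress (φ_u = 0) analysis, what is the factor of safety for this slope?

FS = 1.55

Taking moments about the centre O, the resisting moment is provided by the undrained shear strength acting along the arc:
Arc length L_a = R·θ = 14.2·(85.1°·π/180) = 14.2·1.4853 = 21.09 m
M_R = c_u·L_a·R = 32·21.09·14.2 = 9583.7 kN·m/m
M_D = W·d = 1686·3.66 = 6170.8 kN·m/m
FS = M_R / M_D = 9583.7 / 6170.8 = 1.553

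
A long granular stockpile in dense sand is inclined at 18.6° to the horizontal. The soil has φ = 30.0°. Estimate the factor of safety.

For a dry cohesionless infinite slope the factor of safety is FS = tanφ / tanβ.
FS = tan30.0° / tan18.6° = 0.5774 / 0.3365 = 1.716

FS = 1.72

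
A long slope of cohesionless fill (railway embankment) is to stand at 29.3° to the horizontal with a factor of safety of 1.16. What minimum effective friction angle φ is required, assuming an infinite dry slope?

φ = 33.1°

FS = tanφ/tanβ ⇒ tanφ = FS · tanβ = 1.16 · tan29.3° = 0.6510
φ = arctan(0.6510) = 33.06°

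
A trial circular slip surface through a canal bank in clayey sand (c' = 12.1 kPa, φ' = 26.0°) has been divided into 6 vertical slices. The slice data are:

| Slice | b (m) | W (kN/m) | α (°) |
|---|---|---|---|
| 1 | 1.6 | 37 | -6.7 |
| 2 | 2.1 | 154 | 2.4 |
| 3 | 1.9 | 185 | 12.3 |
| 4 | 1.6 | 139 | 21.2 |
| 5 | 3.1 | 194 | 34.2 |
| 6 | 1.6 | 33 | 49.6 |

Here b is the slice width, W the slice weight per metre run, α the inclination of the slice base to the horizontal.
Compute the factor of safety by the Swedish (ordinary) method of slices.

Ordinary method of slices: FS = Σ[c'·Δl_i + (W_i cosα_i)·tanφ'] / Σ W_i sinα_i, with Δl_i = b_i / cosα_i.
Slice 1: Δl = 1.6/cos(-6.7°) = 1.611 m; N'_1 = 37·cos(-6.7°) = 36.7; c'Δl = 19.49; W sinα = -4.3
Slice 2: Δl = 2.1/cos2.4° = 2.102 m; N'_2 = 154·cos2.4° = 153.9; c'Δl = 25.43; W sinα = 6.4
Slice 3: Δl = 1.9/cos12.3° = 1.945 m; N'_3 = 185·cos12.3° = 180.8; c'Δl = 23.53; W sinα = 39.4
Slice 4: Δl = 1.6/cos21.2° = 1.716 m; N'_4 = 139·cos21.2° = 129.6; c'Δl = 20.77; W sinα = 50.3
Slice 5: Δl = 3.1/cos34.2° = 3.748 m; N'_5 = 194·cos34.2° = 160.5; c'Δl = 45.35; W sinα = 109.0
Slice 6: Δl = 1.6/cos49.6° = 2.469 m; N'_6 = 33·cos49.6° = 21.4; c'Δl = 29.87; W sinα = 25.1
Σc'Δl = 164.4 kN/m; ΣN' = 682.8 kN/m; ΣW sinα = 226.0 kN/m
Resisting = 164.4 + 682.8·tan26.0° = 164.4 + 333.0 = 497.5 kN/m
FS = 497.5 / 226.0 = 2.201

FS = 2.20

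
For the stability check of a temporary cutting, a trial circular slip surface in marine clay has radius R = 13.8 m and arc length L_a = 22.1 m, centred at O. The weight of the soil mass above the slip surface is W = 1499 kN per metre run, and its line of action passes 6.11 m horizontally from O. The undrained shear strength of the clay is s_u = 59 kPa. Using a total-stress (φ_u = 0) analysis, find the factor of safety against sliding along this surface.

Taking moments about the centre O, the resisting moment is provided by the undrained shear strength acting along the arc:
M_R = s_u·L_a·R = 59·22.10·13.8 = 17993.8 kN·m/m
M_D = W·d = 1499·6.11 = 9158.9 kN·m/m
FS = M_R / M_D = 17993.8 / 9158.9 = 1.965

FS = 1.96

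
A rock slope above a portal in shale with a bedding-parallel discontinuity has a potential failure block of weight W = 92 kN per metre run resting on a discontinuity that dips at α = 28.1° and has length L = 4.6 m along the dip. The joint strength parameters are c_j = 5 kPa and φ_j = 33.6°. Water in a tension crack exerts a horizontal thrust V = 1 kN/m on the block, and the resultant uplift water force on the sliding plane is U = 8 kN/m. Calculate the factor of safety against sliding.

FS = 1.61

Resolving the block weight along and normal to the plane and applying the Mohr–Coulomb strength on the joint:
N' = W cosα − U − V sinα = 92·cos28.1° − 8 − 1·sin28.1° = 72.7 kN/m
Driving force T = W sinα + V cosα = 92·sin28.1° + 1·cos28.1° = 44.2 kN/m
Resisting force R = c_j·L + N'·tanφ_j = 5·4.6 + 72.7·tan33.6° = 23.0 + 48.3 = 71.3 kN/m
FS = R / T = 71.3 / 44.2 = 1.612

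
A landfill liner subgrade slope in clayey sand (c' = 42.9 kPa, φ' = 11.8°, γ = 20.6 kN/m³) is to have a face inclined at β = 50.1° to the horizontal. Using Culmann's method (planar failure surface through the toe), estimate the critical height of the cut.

Culmann's analysis gives the critical failure plane at α_cr = (β + φ')/2 = (50.1 + 11.8)/2 = 31.0°, and the critical height
H_c = (4c'/γ) · sinβ cosφ' / [1 − cos(β − φ')]
    = (4·42.9/20.6) · sin50.1°·cos11.8° / [1 − cos(38.3°)]
    = 8.330 · 0.7672·0.9789 / [1 − 0.7848]
    = 8.330 · 0.7510 / 0.2152
    = 29.07 m

H_c = 29.07 m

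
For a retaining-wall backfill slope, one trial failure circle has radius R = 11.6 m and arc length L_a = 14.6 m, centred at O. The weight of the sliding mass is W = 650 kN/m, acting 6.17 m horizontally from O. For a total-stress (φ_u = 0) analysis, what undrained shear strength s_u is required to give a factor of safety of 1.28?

FS = s_u·L_a·R / (W·d), so s_u = FS·W·d / (L_a·R).
s_u = 1.28·650·6.17 / (14.60·11.6) = 5133.4 / 169.36 = 30.31 kPa

s_u = 30.3 kPa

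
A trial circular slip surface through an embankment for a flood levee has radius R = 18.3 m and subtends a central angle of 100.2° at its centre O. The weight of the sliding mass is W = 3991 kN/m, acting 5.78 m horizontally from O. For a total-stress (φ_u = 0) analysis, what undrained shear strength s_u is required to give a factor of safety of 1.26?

FS = s_u·L_a·R / (W·d), so s_u = FS·W·d / (L_a·R).
Arc length L_a = R·θ = 18.3·(100.2°·π/180) = 18.3·1.7488 = 32.00 m
s_u = 1.26·3991·5.78 / (32.00·18.3) = 29065.7 / 585.66 = 49.63 kPa

s_u = 49.6 kPa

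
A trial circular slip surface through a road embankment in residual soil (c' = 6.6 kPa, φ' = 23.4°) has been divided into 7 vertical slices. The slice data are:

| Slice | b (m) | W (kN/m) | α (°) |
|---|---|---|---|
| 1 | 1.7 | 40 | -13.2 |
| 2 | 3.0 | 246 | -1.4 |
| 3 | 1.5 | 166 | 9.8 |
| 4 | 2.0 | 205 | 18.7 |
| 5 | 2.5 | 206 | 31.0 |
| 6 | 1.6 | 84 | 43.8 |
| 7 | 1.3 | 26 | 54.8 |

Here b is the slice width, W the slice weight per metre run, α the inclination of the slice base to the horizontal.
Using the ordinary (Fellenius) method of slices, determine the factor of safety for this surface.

FS = 1.86

Ordinary method of slices: FS = Σ[c'·Δl_i + (W_i cosα_i)·tanφ'] / Σ W_i sinα_i, with Δl_i = b_i / cosα_i.
Slice 1: Δl = 1.7/cos(-13.2°) = 1.746 m; N'_1 = 40·cos(-13.2°) = 38.9; c'Δl = 11.52; W sinα = -9.1
Slice 2: Δl = 3.0/cos(-1.4°) = 3.001 m; N'_2 = 246·cos(-1.4°) = 245.9; c'Δl = 19.81; W sinα = -6.0
Slice 3: Δl = 1.5/cos9.8° = 1.522 m; N'_3 = 166·cos9.8° = 163.6; c'Δl = 10.05; W sinα = 28.3
Slice 4: Δl = 2.0/cos18.7° = 2.111 m; N'_4 = 205·cos18.7° = 194.2; c'Δl = 13.94; W sinα = 65.7
Slice 5: Δl = 2.5/cos31.0° = 2.917 m; N'_5 = 206·cos31.0° = 176.6; c'Δl = 19.25; W sinα = 106.1
Slice 6: Δl = 1.6/cos43.8° = 2.217 m; N'_6 = 84·cos43.8° = 60.6; c'Δl = 14.63; W sinα = 58.1
Slice 7: Δl = 1.3/cos54.8° = 2.255 m; N'_7 = 26·cos54.8° = 15.0; c'Δl = 14.88; W sinα = 21.2
Σc'Δl = 104.1 kN/m; ΣN' = 894.8 kN/m; ΣW sinα = 264.3 kN/m
Resisting = 104.1 + 894.8·tan23.4° = 104.1 + 387.2 = 491.3 kN/m
FS = 491.3 / 264.3 = 1.859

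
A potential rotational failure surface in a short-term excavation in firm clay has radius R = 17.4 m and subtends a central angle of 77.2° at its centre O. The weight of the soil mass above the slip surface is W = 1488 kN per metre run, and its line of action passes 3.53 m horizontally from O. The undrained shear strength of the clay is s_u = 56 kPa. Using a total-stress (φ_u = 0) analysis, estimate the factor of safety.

Taking moments about the centre O, the resisting moment is provided by the undrained shear strength acting along the arc:
Arc length L_a = R·θ = 17.4·(77.2°·π/180) = 17.4·1.3474 = 23.44 m
M_R = s_u·L_a·R = 56·23.44·17.4 = 22844.5 kN·m/m
M_D = W·d = 1488·3.53 = 5252.6 kN·m/m
FS = M_R / M_D = 22844.5 / 5252.6 = 4.349

FS = 4.35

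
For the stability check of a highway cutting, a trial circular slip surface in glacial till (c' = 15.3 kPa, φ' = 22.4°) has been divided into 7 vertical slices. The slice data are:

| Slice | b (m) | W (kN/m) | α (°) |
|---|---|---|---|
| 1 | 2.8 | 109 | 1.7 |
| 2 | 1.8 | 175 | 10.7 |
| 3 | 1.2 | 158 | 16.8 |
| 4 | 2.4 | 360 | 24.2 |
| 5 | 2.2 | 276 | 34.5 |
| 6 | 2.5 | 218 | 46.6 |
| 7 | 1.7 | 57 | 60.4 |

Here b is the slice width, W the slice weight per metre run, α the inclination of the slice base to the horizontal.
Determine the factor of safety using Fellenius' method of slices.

Ordinary method of slices: FS = Σ[c'·Δl_i + (W_i cosα_i)·tanφ'] / Σ W_i sinα_i, with Δl_i = b_i / cosα_i.
Slice 1: Δl = 2.8/cos1.7° = 2.801 m; N'_1 = 109·cos1.7° = 109.0; c'Δl = 42.86; W sinα = 3.2
Slice 2: Δl = 1.8/cos10.7° = 1.832 m; N'_2 = 175·cos10.7° = 172.0; c'Δl = 28.03; W sinα = 32.5
Slice 3: Δl = 1.2/cos16.8° = 1.254 m; N'_3 = 158·cos16.8° = 151.3; c'Δl = 19.18; W sinα = 45.7
Slice 4: Δl = 2.4/cos24.2° = 2.631 m; N'_4 = 360·cos24.2° = 328.4; c'Δl = 40.26; W sinα = 147.6
Slice 5: Δl = 2.2/cos34.5° = 2.669 m; N'_5 = 276·cos34.5° = 227.5; c'Δl = 40.84; W sinα = 156.3
Slice 6: Δl = 2.5/cos46.6° = 3.639 m; N'_6 = 218·cos46.6° = 149.8; c'Δl = 55.67; W sinα = 158.4
Slice 7: Δl = 1.7/cos60.4° = 3.442 m; N'_7 = 57·cos60.4° = 28.2; c'Δl = 52.66; W sinα = 49.6
Σc'Δl = 279.5 kN/m; ΣN' = 1165.9 kN/m; ΣW sinα = 593.2 kN/m
Resisting = 279.5 + 1165.9·tan22.4° = 279.5 + 480.6 = 760.1 kN/m
FS = 760.1 / 593.2 = 1.281

FS = 1.28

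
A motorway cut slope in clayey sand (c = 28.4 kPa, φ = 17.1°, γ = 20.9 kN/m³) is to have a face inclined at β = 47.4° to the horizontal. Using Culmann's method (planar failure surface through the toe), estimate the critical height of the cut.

Culmann's analysis gives the critical failure plane at α_cr = (β + φ)/2 = (47.4 + 17.1)/2 = 32.2°, and the critical height
H_c = (4c/γ) · sinβ cosφ / [1 − cos(β − φ)]
    = (4·28.4/20.9) · sin47.4°·cos17.1° / [1 − cos(30.3°)]
    = 5.435 · 0.7361·0.9558 / [1 − 0.8634]
    = 5.435 · 0.7036 / 0.1366
    = 27.99 m

H_c = 27.99 m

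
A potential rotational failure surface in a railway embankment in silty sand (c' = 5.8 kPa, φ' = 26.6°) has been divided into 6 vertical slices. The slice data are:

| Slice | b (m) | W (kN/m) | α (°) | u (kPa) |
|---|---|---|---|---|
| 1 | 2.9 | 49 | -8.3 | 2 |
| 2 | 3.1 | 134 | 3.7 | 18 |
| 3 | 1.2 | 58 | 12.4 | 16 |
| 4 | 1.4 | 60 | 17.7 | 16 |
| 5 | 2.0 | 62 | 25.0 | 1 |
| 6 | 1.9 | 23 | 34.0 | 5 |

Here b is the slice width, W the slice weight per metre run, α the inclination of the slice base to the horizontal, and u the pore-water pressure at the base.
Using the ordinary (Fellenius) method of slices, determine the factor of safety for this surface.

FS = 2.85

Ordinary method of slices: FS = Σ[c'·Δl_i + (W_i cosα_i − u_i·Δl_i)·tanφ'] / Σ W_i sinα_i, with Δl_i = b_i / cosα_i.
Slice 1: Δl = 2.9/cos(-8.3°) = 2.931 m; N'_1 = 49·cos(-8.3°) − 2·2.931 = 42.6; c'Δl = 17.00; W sinα = -7.1
Slice 2: Δl = 3.1/cos3.7° = 3.106 m; N'_2 = 134·cos3.7° − 18·3.106 = 77.8; c'Δl = 18.02; W sinα = 8.6
Slice 3: Δl = 1.2/cos12.4° = 1.229 m; N'_3 = 58·cos12.4° − 16·1.229 = 37.0; c'Δl = 7.13; W sinα = 12.5
Slice 4: Δl = 1.4/cos17.7° = 1.470 m; N'_4 = 60·cos17.7° − 16·1.470 = 33.6; c'Δl = 8.52; W sinα = 18.2
Slice 5: Δl = 2.0/cos25.0° = 2.207 m; N'_5 = 62·cos25.0° − 1·2.207 = 54.0; c'Δl = 12.80; W sinα = 26.2
Slice 6: Δl = 1.9/cos34.0° = 2.292 m; N'_6 = 23·cos34.0° − 5·2.292 = 7.6; c'Δl = 13.29; W sinα = 12.9
Σc'Δl = 76.8 kN/m; ΣN' = 252.7 kN/m; ΣW sinα = 71.3 kN/m
Resisting = 76.8 + 252.7·tan26.6° = 76.8 + 126.5 = 203.3 kN/m
FS = 203.3 / 71.3 = 2.850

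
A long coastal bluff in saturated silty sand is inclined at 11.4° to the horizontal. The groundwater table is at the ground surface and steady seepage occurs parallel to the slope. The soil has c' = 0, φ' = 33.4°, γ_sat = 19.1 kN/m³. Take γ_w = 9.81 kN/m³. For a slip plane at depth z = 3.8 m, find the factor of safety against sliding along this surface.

FS = 1.59

With seepage parallel to the slope and the water table at the surface, the effective normal stress on the slip plane uses the buoyant unit weight γ' = γ_sat − γ_w while the driving shear stress uses γ_sat:
FS = [c' + γ' z cos²β tanφ'] / [γ_sat z sinβ cosβ]
(For c' = 0 this reduces to FS = (γ'/γ_sat)·tanφ'/tanβ.)
γ' = 19.1 − 9.81 = 9.29 kN/m³
Numerator = 0.0 + 9.29·3.8·cos²11.4°·tan33.4° = 0.0 + 9.29·3.8·0.9609·0.6594 = 22.368 kPa
Denominator = 19.1·3.8·sin11.4°·cos11.4° = 19.1·3.8·0.1977·0.9803 = 14.063 kPa
FS = 22.368 / 14.063 = 1.591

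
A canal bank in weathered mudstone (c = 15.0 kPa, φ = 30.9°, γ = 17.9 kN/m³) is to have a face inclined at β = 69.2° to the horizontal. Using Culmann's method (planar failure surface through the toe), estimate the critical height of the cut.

Culmann's analysis gives the critical failure plane at α_cr = (β + φ)/2 = (69.2 + 30.9)/2 = 50.0°, and the critical height
H_c = (4c/γ) · sinβ cosφ / [1 − cos(β − φ)]
    = (4·15.0/17.9) · sin69.2°·cos30.9° / [1 − cos(38.3°)]
    = 3.352 · 0.9348·0.8581 / [1 − 0.7848]
    = 3.352 · 0.8021 / 0.2152
    = 12.49 m

H_c = 12.49 m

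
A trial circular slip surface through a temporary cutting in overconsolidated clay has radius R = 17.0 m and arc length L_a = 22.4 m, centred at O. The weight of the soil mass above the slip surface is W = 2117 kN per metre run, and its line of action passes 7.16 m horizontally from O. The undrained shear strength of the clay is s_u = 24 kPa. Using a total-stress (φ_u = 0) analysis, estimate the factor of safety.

FS = 0.60

Taking moments about the centre O, the resisting moment is provided by the undrained shear strength acting along the arc:
M_R = s_u·L_a·R = 24·22.40·17.0 = 9139.2 kN·m/m
M_D = W·d = 2117·7.16 = 15157.7 kN·m/m
FS = M_R / M_D = 9139.2 / 15157.7 = 0.603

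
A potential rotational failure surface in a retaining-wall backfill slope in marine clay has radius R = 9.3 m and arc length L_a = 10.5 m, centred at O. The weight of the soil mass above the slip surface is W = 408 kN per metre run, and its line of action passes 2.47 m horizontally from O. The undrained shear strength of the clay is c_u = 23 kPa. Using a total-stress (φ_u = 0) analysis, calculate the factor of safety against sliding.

FS = 2.23

Taking moments about the centre O, the resisting moment is provided by the undrained shear strength acting along the arc:
M_R = c_u·L_a·R = 23·10.50·9.3 = 2246.0 kN·m/m
M_D = W·d = 408·2.47 = 1007.8 kN·m/m
FS = M_R / M_D = 2246.0 / 1007.8 = 2.229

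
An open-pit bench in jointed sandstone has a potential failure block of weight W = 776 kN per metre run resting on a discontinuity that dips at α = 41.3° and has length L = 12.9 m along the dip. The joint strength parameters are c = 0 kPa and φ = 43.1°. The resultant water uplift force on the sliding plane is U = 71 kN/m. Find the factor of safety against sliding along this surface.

Resolving the block weight along and normal to the plane and applying the Mohr–Coulomb strength on the joint:
N' = W cosα − U = 776·cos41.3° − 71 = 512.0 kN/m
Driving force T = W sinα = 776·sin41.3° = 512.2 kN/m
Resisting force R = c·L + N'·tanφ = 0·12.9 + 512.0·tan43.1° = 0.0 + 479.1 = 479.1 kN/m
FS = R / T = 479.1 / 512.2 = 0.935

FS = 0.94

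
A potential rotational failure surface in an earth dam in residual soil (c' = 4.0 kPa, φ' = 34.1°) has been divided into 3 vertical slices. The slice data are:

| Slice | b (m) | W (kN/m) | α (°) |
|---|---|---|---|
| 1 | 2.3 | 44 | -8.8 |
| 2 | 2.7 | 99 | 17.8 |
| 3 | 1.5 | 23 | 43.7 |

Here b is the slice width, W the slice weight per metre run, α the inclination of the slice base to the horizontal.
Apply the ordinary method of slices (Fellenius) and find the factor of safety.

FS = 3.39

Ordinary method of slices: FS = Σ[c'·Δl_i + (W_i cosα_i)·tanφ'] / Σ W_i sinα_i, with Δl_i = b_i / cosα_i.
Slice 1: Δl = 2.3/cos(-8.8°) = 2.327 m; N'_1 = 44·cos(-8.8°) = 43.5; c'Δl = 9.31; W sinα = -6.7
Slice 2: Δl = 2.7/cos17.8° = 2.836 m; N'_2 = 99·cos17.8° = 94.3; c'Δl = 11.34; W sinα = 30.3
Slice 3: Δl = 1.5/cos43.7° = 2.075 m; N'_3 = 23·cos43.7° = 16.6; c'Δl = 8.30; W sinα = 15.9
Σc'Δl = 29.0 kN/m; ΣN' = 154.4 kN/m; ΣW sinα = 39.4 kN/m
Resisting = 29.0 + 154.4·tan34.1° = 29.0 + 104.5 = 133.5 kN/m
FS = 133.5 / 39.4 = 3.386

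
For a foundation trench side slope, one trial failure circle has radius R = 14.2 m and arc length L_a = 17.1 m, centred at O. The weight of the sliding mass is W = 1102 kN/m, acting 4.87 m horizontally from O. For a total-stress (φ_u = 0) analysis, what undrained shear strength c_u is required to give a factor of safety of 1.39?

c_u = 30.7 kPa

FS = c_u·L_a·R / (W·d), so c_u = FS·W·d / (L_a·R).
c_u = 1.39·1102·4.87 / (17.10·14.2) = 7459.8 / 242.82 = 30.72 kPa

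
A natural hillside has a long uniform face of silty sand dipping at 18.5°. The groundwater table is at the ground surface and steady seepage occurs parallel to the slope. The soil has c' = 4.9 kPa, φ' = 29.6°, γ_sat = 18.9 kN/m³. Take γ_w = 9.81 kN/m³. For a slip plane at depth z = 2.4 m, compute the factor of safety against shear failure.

FS = 1.18

With seepage parallel to the slope and the water table at the surface, the effective normal stress on the slip plane uses the buoyant unit weight γ' = γ_sat − γ_w while the driving shear stress uses γ_sat:
FS = [c' + γ' z cos²β tanφ'] / [γ_sat z sinβ cosβ]
γ' = 18.9 − 9.81 = 9.09 kN/m³
Numerator = 4.9 + 9.09·2.4·cos²18.5°·tan29.6° = 4.9 + 9.09·2.4·0.8993·0.5681 = 16.045 kPa
Denominator = 18.9·2.4·sin18.5°·cos18.5° = 18.9·2.4·0.3173·0.9483 = 13.649 kPa
FS = 16.045 / 13.649 = 1.176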